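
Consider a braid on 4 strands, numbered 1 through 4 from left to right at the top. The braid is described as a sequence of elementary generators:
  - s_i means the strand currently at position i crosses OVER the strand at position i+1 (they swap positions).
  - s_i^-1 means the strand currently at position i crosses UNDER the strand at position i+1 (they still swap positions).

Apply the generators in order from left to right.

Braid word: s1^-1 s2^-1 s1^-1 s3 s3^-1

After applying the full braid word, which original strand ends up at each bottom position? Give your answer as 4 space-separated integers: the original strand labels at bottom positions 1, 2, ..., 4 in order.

Gen 1 (s1^-1): strand 1 crosses under strand 2. Perm now: [2 1 3 4]
Gen 2 (s2^-1): strand 1 crosses under strand 3. Perm now: [2 3 1 4]
Gen 3 (s1^-1): strand 2 crosses under strand 3. Perm now: [3 2 1 4]
Gen 4 (s3): strand 1 crosses over strand 4. Perm now: [3 2 4 1]
Gen 5 (s3^-1): strand 4 crosses under strand 1. Perm now: [3 2 1 4]

Answer: 3 2 1 4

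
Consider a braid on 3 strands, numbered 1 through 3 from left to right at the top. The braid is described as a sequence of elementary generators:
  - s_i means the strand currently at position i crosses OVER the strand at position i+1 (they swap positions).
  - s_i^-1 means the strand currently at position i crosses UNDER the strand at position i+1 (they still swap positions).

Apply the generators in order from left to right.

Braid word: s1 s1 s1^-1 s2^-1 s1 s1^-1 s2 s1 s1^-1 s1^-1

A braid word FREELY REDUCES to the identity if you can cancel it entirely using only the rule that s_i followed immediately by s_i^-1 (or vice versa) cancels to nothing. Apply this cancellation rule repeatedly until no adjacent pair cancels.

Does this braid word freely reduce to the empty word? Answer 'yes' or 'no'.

Gen 1 (s1): push. Stack: [s1]
Gen 2 (s1): push. Stack: [s1 s1]
Gen 3 (s1^-1): cancels prior s1. Stack: [s1]
Gen 4 (s2^-1): push. Stack: [s1 s2^-1]
Gen 5 (s1): push. Stack: [s1 s2^-1 s1]
Gen 6 (s1^-1): cancels prior s1. Stack: [s1 s2^-1]
Gen 7 (s2): cancels prior s2^-1. Stack: [s1]
Gen 8 (s1): push. Stack: [s1 s1]
Gen 9 (s1^-1): cancels prior s1. Stack: [s1]
Gen 10 (s1^-1): cancels prior s1. Stack: []
Reduced word: (empty)

Answer: yes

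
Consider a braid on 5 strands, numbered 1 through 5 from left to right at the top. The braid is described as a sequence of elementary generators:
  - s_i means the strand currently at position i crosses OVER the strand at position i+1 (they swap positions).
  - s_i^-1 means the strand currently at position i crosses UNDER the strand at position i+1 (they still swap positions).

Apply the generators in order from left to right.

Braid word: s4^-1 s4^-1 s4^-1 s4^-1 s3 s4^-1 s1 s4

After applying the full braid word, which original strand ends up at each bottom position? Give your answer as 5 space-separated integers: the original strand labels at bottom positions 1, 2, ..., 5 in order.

Gen 1 (s4^-1): strand 4 crosses under strand 5. Perm now: [1 2 3 5 4]
Gen 2 (s4^-1): strand 5 crosses under strand 4. Perm now: [1 2 3 4 5]
Gen 3 (s4^-1): strand 4 crosses under strand 5. Perm now: [1 2 3 5 4]
Gen 4 (s4^-1): strand 5 crosses under strand 4. Perm now: [1 2 3 4 5]
Gen 5 (s3): strand 3 crosses over strand 4. Perm now: [1 2 4 3 5]
Gen 6 (s4^-1): strand 3 crosses under strand 5. Perm now: [1 2 4 5 3]
Gen 7 (s1): strand 1 crosses over strand 2. Perm now: [2 1 4 5 3]
Gen 8 (s4): strand 5 crosses over strand 3. Perm now: [2 1 4 3 5]

Answer: 2 1 4 3 5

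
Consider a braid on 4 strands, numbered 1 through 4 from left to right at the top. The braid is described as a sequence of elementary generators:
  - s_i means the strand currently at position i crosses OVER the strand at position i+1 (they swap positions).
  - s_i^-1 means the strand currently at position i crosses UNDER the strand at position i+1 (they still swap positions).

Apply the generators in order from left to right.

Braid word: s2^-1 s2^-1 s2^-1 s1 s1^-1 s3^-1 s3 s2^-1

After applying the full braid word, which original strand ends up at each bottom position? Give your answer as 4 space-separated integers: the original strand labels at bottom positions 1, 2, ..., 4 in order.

Answer: 1 2 3 4

Derivation:
Gen 1 (s2^-1): strand 2 crosses under strand 3. Perm now: [1 3 2 4]
Gen 2 (s2^-1): strand 3 crosses under strand 2. Perm now: [1 2 3 4]
Gen 3 (s2^-1): strand 2 crosses under strand 3. Perm now: [1 3 2 4]
Gen 4 (s1): strand 1 crosses over strand 3. Perm now: [3 1 2 4]
Gen 5 (s1^-1): strand 3 crosses under strand 1. Perm now: [1 3 2 4]
Gen 6 (s3^-1): strand 2 crosses under strand 4. Perm now: [1 3 4 2]
Gen 7 (s3): strand 4 crosses over strand 2. Perm now: [1 3 2 4]
Gen 8 (s2^-1): strand 3 crosses under strand 2. Perm now: [1 2 3 4]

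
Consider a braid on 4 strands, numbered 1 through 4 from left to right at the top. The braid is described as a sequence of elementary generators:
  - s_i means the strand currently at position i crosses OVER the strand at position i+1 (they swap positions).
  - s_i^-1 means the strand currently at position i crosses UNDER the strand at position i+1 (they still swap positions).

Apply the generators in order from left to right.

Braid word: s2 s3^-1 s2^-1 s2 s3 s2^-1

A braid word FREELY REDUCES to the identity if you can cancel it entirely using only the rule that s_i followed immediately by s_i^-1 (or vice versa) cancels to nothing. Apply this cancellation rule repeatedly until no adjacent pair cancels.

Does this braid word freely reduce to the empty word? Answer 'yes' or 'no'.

Gen 1 (s2): push. Stack: [s2]
Gen 2 (s3^-1): push. Stack: [s2 s3^-1]
Gen 3 (s2^-1): push. Stack: [s2 s3^-1 s2^-1]
Gen 4 (s2): cancels prior s2^-1. Stack: [s2 s3^-1]
Gen 5 (s3): cancels prior s3^-1. Stack: [s2]
Gen 6 (s2^-1): cancels prior s2. Stack: []
Reduced word: (empty)

Answer: yes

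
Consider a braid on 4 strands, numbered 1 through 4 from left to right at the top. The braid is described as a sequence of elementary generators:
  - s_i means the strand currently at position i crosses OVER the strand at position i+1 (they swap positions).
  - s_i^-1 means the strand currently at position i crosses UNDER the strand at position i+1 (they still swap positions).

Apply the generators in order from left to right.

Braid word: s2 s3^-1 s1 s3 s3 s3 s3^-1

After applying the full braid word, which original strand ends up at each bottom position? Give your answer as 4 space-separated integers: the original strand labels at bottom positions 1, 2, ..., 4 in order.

Answer: 3 1 4 2

Derivation:
Gen 1 (s2): strand 2 crosses over strand 3. Perm now: [1 3 2 4]
Gen 2 (s3^-1): strand 2 crosses under strand 4. Perm now: [1 3 4 2]
Gen 3 (s1): strand 1 crosses over strand 3. Perm now: [3 1 4 2]
Gen 4 (s3): strand 4 crosses over strand 2. Perm now: [3 1 2 4]
Gen 5 (s3): strand 2 crosses over strand 4. Perm now: [3 1 4 2]
Gen 6 (s3): strand 4 crosses over strand 2. Perm now: [3 1 2 4]
Gen 7 (s3^-1): strand 2 crosses under strand 4. Perm now: [3 1 4 2]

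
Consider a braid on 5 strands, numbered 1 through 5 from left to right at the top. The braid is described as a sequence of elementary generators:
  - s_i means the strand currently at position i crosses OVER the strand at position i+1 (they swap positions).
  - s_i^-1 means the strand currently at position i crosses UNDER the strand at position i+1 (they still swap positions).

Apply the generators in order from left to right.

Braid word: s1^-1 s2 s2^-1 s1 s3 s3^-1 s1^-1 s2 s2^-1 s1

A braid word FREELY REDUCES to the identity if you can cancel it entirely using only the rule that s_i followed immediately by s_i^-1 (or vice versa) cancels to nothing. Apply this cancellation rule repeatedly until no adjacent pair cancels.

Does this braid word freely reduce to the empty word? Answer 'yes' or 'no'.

Gen 1 (s1^-1): push. Stack: [s1^-1]
Gen 2 (s2): push. Stack: [s1^-1 s2]
Gen 3 (s2^-1): cancels prior s2. Stack: [s1^-1]
Gen 4 (s1): cancels prior s1^-1. Stack: []
Gen 5 (s3): push. Stack: [s3]
Gen 6 (s3^-1): cancels prior s3. Stack: []
Gen 7 (s1^-1): push. Stack: [s1^-1]
Gen 8 (s2): push. Stack: [s1^-1 s2]
Gen 9 (s2^-1): cancels prior s2. Stack: [s1^-1]
Gen 10 (s1): cancels prior s1^-1. Stack: []
Reduced word: (empty)

Answer: yes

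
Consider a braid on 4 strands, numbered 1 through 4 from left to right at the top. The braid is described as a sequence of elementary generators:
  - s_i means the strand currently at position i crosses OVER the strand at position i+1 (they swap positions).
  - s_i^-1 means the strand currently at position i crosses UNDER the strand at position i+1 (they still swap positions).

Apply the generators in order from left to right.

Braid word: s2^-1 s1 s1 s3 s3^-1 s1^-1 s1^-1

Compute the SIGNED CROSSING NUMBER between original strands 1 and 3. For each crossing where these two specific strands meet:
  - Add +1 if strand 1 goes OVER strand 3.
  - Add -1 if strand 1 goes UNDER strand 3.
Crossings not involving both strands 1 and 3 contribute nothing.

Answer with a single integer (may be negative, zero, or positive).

Gen 1: crossing 2x3. Both 1&3? no. Sum: 0
Gen 2: 1 over 3. Both 1&3? yes. Contrib: +1. Sum: 1
Gen 3: 3 over 1. Both 1&3? yes. Contrib: -1. Sum: 0
Gen 4: crossing 2x4. Both 1&3? no. Sum: 0
Gen 5: crossing 4x2. Both 1&3? no. Sum: 0
Gen 6: 1 under 3. Both 1&3? yes. Contrib: -1. Sum: -1
Gen 7: 3 under 1. Both 1&3? yes. Contrib: +1. Sum: 0

Answer: 0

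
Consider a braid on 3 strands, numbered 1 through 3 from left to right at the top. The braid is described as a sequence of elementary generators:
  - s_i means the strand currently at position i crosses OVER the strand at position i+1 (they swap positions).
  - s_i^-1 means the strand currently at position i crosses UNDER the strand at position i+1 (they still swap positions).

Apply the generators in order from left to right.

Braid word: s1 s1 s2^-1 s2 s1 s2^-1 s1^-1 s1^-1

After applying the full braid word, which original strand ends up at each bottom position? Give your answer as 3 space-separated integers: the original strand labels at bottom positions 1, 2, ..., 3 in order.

Answer: 2 3 1

Derivation:
Gen 1 (s1): strand 1 crosses over strand 2. Perm now: [2 1 3]
Gen 2 (s1): strand 2 crosses over strand 1. Perm now: [1 2 3]
Gen 3 (s2^-1): strand 2 crosses under strand 3. Perm now: [1 3 2]
Gen 4 (s2): strand 3 crosses over strand 2. Perm now: [1 2 3]
Gen 5 (s1): strand 1 crosses over strand 2. Perm now: [2 1 3]
Gen 6 (s2^-1): strand 1 crosses under strand 3. Perm now: [2 3 1]
Gen 7 (s1^-1): strand 2 crosses under strand 3. Perm now: [3 2 1]
Gen 8 (s1^-1): strand 3 crosses under strand 2. Perm now: [2 3 1]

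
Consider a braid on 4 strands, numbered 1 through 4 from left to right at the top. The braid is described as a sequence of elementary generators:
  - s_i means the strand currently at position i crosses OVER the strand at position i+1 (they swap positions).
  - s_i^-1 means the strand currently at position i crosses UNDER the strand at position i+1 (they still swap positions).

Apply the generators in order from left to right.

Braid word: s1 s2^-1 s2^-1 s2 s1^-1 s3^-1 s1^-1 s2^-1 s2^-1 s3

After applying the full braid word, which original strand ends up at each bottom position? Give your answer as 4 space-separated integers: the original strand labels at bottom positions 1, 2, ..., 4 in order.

Gen 1 (s1): strand 1 crosses over strand 2. Perm now: [2 1 3 4]
Gen 2 (s2^-1): strand 1 crosses under strand 3. Perm now: [2 3 1 4]
Gen 3 (s2^-1): strand 3 crosses under strand 1. Perm now: [2 1 3 4]
Gen 4 (s2): strand 1 crosses over strand 3. Perm now: [2 3 1 4]
Gen 5 (s1^-1): strand 2 crosses under strand 3. Perm now: [3 2 1 4]
Gen 6 (s3^-1): strand 1 crosses under strand 4. Perm now: [3 2 4 1]
Gen 7 (s1^-1): strand 3 crosses under strand 2. Perm now: [2 3 4 1]
Gen 8 (s2^-1): strand 3 crosses under strand 4. Perm now: [2 4 3 1]
Gen 9 (s2^-1): strand 4 crosses under strand 3. Perm now: [2 3 4 1]
Gen 10 (s3): strand 4 crosses over strand 1. Perm now: [2 3 1 4]

Answer: 2 3 1 4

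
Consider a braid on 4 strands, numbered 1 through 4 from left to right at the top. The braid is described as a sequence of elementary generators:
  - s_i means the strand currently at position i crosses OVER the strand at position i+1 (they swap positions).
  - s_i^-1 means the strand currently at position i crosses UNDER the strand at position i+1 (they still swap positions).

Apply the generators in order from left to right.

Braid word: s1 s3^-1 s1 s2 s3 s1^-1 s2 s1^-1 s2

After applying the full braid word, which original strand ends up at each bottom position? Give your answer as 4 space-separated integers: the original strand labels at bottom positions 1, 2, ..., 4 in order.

Gen 1 (s1): strand 1 crosses over strand 2. Perm now: [2 1 3 4]
Gen 2 (s3^-1): strand 3 crosses under strand 4. Perm now: [2 1 4 3]
Gen 3 (s1): strand 2 crosses over strand 1. Perm now: [1 2 4 3]
Gen 4 (s2): strand 2 crosses over strand 4. Perm now: [1 4 2 3]
Gen 5 (s3): strand 2 crosses over strand 3. Perm now: [1 4 3 2]
Gen 6 (s1^-1): strand 1 crosses under strand 4. Perm now: [4 1 3 2]
Gen 7 (s2): strand 1 crosses over strand 3. Perm now: [4 3 1 2]
Gen 8 (s1^-1): strand 4 crosses under strand 3. Perm now: [3 4 1 2]
Gen 9 (s2): strand 4 crosses over strand 1. Perm now: [3 1 4 2]

Answer: 3 1 4 2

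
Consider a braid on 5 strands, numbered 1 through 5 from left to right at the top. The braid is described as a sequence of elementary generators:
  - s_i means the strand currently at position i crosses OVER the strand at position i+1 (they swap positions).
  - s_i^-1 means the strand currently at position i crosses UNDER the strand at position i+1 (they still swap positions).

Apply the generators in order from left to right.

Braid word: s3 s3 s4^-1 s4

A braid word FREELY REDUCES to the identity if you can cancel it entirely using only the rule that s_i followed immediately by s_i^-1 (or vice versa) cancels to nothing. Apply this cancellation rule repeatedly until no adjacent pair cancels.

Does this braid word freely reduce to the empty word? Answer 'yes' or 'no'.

Gen 1 (s3): push. Stack: [s3]
Gen 2 (s3): push. Stack: [s3 s3]
Gen 3 (s4^-1): push. Stack: [s3 s3 s4^-1]
Gen 4 (s4): cancels prior s4^-1. Stack: [s3 s3]
Reduced word: s3 s3

Answer: no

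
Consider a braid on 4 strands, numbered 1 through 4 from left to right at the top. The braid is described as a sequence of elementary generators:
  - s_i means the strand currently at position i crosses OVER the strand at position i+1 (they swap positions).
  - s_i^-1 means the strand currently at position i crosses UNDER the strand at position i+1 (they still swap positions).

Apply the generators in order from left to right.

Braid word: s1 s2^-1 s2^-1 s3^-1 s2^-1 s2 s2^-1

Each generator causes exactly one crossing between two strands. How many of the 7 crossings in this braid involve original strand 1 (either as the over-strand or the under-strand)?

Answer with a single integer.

Gen 1: crossing 1x2. Involves strand 1? yes. Count so far: 1
Gen 2: crossing 1x3. Involves strand 1? yes. Count so far: 2
Gen 3: crossing 3x1. Involves strand 1? yes. Count so far: 3
Gen 4: crossing 3x4. Involves strand 1? no. Count so far: 3
Gen 5: crossing 1x4. Involves strand 1? yes. Count so far: 4
Gen 6: crossing 4x1. Involves strand 1? yes. Count so far: 5
Gen 7: crossing 1x4. Involves strand 1? yes. Count so far: 6

Answer: 6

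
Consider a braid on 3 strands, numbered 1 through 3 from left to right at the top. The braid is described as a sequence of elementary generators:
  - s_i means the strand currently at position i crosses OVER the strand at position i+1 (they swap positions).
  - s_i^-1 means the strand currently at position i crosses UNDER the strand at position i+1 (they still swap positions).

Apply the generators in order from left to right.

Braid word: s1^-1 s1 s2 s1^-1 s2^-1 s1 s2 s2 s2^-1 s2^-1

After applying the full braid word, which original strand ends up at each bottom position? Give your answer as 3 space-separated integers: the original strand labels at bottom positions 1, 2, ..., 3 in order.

Gen 1 (s1^-1): strand 1 crosses under strand 2. Perm now: [2 1 3]
Gen 2 (s1): strand 2 crosses over strand 1. Perm now: [1 2 3]
Gen 3 (s2): strand 2 crosses over strand 3. Perm now: [1 3 2]
Gen 4 (s1^-1): strand 1 crosses under strand 3. Perm now: [3 1 2]
Gen 5 (s2^-1): strand 1 crosses under strand 2. Perm now: [3 2 1]
Gen 6 (s1): strand 3 crosses over strand 2. Perm now: [2 3 1]
Gen 7 (s2): strand 3 crosses over strand 1. Perm now: [2 1 3]
Gen 8 (s2): strand 1 crosses over strand 3. Perm now: [2 3 1]
Gen 9 (s2^-1): strand 3 crosses under strand 1. Perm now: [2 1 3]
Gen 10 (s2^-1): strand 1 crosses under strand 3. Perm now: [2 3 1]

Answer: 2 3 1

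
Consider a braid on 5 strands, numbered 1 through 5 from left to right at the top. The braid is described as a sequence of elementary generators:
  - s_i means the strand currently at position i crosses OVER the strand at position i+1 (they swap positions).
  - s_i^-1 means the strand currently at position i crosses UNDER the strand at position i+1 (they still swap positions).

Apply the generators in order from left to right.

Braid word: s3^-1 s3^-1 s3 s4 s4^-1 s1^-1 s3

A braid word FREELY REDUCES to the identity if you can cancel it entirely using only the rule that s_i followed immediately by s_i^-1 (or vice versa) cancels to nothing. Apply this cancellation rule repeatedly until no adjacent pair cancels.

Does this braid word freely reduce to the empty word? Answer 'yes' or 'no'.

Gen 1 (s3^-1): push. Stack: [s3^-1]
Gen 2 (s3^-1): push. Stack: [s3^-1 s3^-1]
Gen 3 (s3): cancels prior s3^-1. Stack: [s3^-1]
Gen 4 (s4): push. Stack: [s3^-1 s4]
Gen 5 (s4^-1): cancels prior s4. Stack: [s3^-1]
Gen 6 (s1^-1): push. Stack: [s3^-1 s1^-1]
Gen 7 (s3): push. Stack: [s3^-1 s1^-1 s3]
Reduced word: s3^-1 s1^-1 s3

Answer: no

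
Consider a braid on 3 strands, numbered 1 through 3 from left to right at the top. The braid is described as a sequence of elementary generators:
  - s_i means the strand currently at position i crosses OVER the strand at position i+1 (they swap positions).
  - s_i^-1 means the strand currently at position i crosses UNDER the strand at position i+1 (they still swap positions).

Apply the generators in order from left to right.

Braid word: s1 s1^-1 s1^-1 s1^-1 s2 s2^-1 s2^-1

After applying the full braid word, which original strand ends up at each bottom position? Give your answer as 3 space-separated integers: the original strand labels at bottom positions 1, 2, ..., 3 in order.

Answer: 1 3 2

Derivation:
Gen 1 (s1): strand 1 crosses over strand 2. Perm now: [2 1 3]
Gen 2 (s1^-1): strand 2 crosses under strand 1. Perm now: [1 2 3]
Gen 3 (s1^-1): strand 1 crosses under strand 2. Perm now: [2 1 3]
Gen 4 (s1^-1): strand 2 crosses under strand 1. Perm now: [1 2 3]
Gen 5 (s2): strand 2 crosses over strand 3. Perm now: [1 3 2]
Gen 6 (s2^-1): strand 3 crosses under strand 2. Perm now: [1 2 3]
Gen 7 (s2^-1): strand 2 crosses under strand 3. Perm now: [1 3 2]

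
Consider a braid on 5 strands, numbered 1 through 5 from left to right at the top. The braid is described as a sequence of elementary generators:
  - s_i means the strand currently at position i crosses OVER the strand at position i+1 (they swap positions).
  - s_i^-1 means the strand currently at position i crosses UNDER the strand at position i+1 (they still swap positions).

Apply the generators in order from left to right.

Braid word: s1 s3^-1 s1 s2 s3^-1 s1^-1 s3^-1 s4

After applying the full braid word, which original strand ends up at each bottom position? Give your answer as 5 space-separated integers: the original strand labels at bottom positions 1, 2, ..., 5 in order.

Answer: 4 1 2 5 3

Derivation:
Gen 1 (s1): strand 1 crosses over strand 2. Perm now: [2 1 3 4 5]
Gen 2 (s3^-1): strand 3 crosses under strand 4. Perm now: [2 1 4 3 5]
Gen 3 (s1): strand 2 crosses over strand 1. Perm now: [1 2 4 3 5]
Gen 4 (s2): strand 2 crosses over strand 4. Perm now: [1 4 2 3 5]
Gen 5 (s3^-1): strand 2 crosses under strand 3. Perm now: [1 4 3 2 5]
Gen 6 (s1^-1): strand 1 crosses under strand 4. Perm now: [4 1 3 2 5]
Gen 7 (s3^-1): strand 3 crosses under strand 2. Perm now: [4 1 2 3 5]
Gen 8 (s4): strand 3 crosses over strand 5. Perm now: [4 1 2 5 3]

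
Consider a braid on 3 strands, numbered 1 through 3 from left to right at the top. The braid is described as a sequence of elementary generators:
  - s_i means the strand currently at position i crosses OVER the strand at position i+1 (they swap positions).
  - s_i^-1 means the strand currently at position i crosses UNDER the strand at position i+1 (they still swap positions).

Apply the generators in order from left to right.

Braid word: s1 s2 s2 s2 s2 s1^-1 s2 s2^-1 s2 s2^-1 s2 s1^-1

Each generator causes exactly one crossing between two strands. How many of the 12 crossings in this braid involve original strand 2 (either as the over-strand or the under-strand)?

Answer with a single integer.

Gen 1: crossing 1x2. Involves strand 2? yes. Count so far: 1
Gen 2: crossing 1x3. Involves strand 2? no. Count so far: 1
Gen 3: crossing 3x1. Involves strand 2? no. Count so far: 1
Gen 4: crossing 1x3. Involves strand 2? no. Count so far: 1
Gen 5: crossing 3x1. Involves strand 2? no. Count so far: 1
Gen 6: crossing 2x1. Involves strand 2? yes. Count so far: 2
Gen 7: crossing 2x3. Involves strand 2? yes. Count so far: 3
Gen 8: crossing 3x2. Involves strand 2? yes. Count so far: 4
Gen 9: crossing 2x3. Involves strand 2? yes. Count so far: 5
Gen 10: crossing 3x2. Involves strand 2? yes. Count so far: 6
Gen 11: crossing 2x3. Involves strand 2? yes. Count so far: 7
Gen 12: crossing 1x3. Involves strand 2? no. Count so far: 7

Answer: 7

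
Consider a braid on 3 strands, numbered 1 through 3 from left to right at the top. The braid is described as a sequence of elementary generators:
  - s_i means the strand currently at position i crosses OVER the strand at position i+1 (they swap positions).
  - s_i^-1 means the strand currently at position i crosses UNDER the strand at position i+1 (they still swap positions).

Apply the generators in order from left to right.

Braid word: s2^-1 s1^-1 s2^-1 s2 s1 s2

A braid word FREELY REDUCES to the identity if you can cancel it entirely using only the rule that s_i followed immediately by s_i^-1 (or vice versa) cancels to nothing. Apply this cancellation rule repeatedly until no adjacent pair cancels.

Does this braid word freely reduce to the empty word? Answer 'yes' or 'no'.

Answer: yes

Derivation:
Gen 1 (s2^-1): push. Stack: [s2^-1]
Gen 2 (s1^-1): push. Stack: [s2^-1 s1^-1]
Gen 3 (s2^-1): push. Stack: [s2^-1 s1^-1 s2^-1]
Gen 4 (s2): cancels prior s2^-1. Stack: [s2^-1 s1^-1]
Gen 5 (s1): cancels prior s1^-1. Stack: [s2^-1]
Gen 6 (s2): cancels prior s2^-1. Stack: []
Reduced word: (empty)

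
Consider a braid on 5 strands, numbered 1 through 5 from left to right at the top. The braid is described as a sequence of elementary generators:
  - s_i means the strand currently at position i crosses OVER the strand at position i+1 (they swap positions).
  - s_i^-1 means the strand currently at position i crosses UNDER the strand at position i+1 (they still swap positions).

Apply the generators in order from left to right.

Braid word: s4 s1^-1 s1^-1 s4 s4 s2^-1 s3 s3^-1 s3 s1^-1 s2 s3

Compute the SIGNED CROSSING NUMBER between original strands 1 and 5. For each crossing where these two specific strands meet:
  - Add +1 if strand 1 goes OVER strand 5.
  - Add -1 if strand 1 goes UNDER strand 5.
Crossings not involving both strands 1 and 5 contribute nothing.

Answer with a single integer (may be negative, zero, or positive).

Gen 1: crossing 4x5. Both 1&5? no. Sum: 0
Gen 2: crossing 1x2. Both 1&5? no. Sum: 0
Gen 3: crossing 2x1. Both 1&5? no. Sum: 0
Gen 4: crossing 5x4. Both 1&5? no. Sum: 0
Gen 5: crossing 4x5. Both 1&5? no. Sum: 0
Gen 6: crossing 2x3. Both 1&5? no. Sum: 0
Gen 7: crossing 2x5. Both 1&5? no. Sum: 0
Gen 8: crossing 5x2. Both 1&5? no. Sum: 0
Gen 9: crossing 2x5. Both 1&5? no. Sum: 0
Gen 10: crossing 1x3. Both 1&5? no. Sum: 0
Gen 11: 1 over 5. Both 1&5? yes. Contrib: +1. Sum: 1
Gen 12: crossing 1x2. Both 1&5? no. Sum: 1

Answer: 1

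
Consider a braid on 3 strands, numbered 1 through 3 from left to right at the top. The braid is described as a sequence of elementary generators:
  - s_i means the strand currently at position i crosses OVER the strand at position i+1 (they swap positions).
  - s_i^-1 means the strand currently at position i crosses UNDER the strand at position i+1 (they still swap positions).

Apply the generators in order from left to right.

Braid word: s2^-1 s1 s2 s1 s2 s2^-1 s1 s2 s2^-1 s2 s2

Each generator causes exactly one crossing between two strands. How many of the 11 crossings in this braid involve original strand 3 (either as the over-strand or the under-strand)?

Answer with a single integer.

Gen 1: crossing 2x3. Involves strand 3? yes. Count so far: 1
Gen 2: crossing 1x3. Involves strand 3? yes. Count so far: 2
Gen 3: crossing 1x2. Involves strand 3? no. Count so far: 2
Gen 4: crossing 3x2. Involves strand 3? yes. Count so far: 3
Gen 5: crossing 3x1. Involves strand 3? yes. Count so far: 4
Gen 6: crossing 1x3. Involves strand 3? yes. Count so far: 5
Gen 7: crossing 2x3. Involves strand 3? yes. Count so far: 6
Gen 8: crossing 2x1. Involves strand 3? no. Count so far: 6
Gen 9: crossing 1x2. Involves strand 3? no. Count so far: 6
Gen 10: crossing 2x1. Involves strand 3? no. Count so far: 6
Gen 11: crossing 1x2. Involves strand 3? no. Count so far: 6

Answer: 6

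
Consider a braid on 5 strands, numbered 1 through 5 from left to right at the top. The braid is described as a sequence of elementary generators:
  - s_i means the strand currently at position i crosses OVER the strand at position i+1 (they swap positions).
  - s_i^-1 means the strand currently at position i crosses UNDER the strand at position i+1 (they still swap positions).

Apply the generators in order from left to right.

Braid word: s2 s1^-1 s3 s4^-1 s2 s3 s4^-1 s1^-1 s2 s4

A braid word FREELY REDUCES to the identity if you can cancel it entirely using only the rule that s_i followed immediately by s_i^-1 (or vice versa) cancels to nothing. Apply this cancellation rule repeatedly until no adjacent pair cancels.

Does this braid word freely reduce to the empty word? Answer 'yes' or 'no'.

Gen 1 (s2): push. Stack: [s2]
Gen 2 (s1^-1): push. Stack: [s2 s1^-1]
Gen 3 (s3): push. Stack: [s2 s1^-1 s3]
Gen 4 (s4^-1): push. Stack: [s2 s1^-1 s3 s4^-1]
Gen 5 (s2): push. Stack: [s2 s1^-1 s3 s4^-1 s2]
Gen 6 (s3): push. Stack: [s2 s1^-1 s3 s4^-1 s2 s3]
Gen 7 (s4^-1): push. Stack: [s2 s1^-1 s3 s4^-1 s2 s3 s4^-1]
Gen 8 (s1^-1): push. Stack: [s2 s1^-1 s3 s4^-1 s2 s3 s4^-1 s1^-1]
Gen 9 (s2): push. Stack: [s2 s1^-1 s3 s4^-1 s2 s3 s4^-1 s1^-1 s2]
Gen 10 (s4): push. Stack: [s2 s1^-1 s3 s4^-1 s2 s3 s4^-1 s1^-1 s2 s4]
Reduced word: s2 s1^-1 s3 s4^-1 s2 s3 s4^-1 s1^-1 s2 s4

Answer: no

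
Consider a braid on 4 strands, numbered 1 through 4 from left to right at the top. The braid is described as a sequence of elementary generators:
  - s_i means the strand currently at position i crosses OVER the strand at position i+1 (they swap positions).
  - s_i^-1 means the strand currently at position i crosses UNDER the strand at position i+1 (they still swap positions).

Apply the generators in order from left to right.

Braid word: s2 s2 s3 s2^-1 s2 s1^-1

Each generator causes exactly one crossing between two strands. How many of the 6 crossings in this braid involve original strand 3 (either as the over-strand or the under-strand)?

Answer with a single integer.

Answer: 3

Derivation:
Gen 1: crossing 2x3. Involves strand 3? yes. Count so far: 1
Gen 2: crossing 3x2. Involves strand 3? yes. Count so far: 2
Gen 3: crossing 3x4. Involves strand 3? yes. Count so far: 3
Gen 4: crossing 2x4. Involves strand 3? no. Count so far: 3
Gen 5: crossing 4x2. Involves strand 3? no. Count so far: 3
Gen 6: crossing 1x2. Involves strand 3? no. Count so far: 3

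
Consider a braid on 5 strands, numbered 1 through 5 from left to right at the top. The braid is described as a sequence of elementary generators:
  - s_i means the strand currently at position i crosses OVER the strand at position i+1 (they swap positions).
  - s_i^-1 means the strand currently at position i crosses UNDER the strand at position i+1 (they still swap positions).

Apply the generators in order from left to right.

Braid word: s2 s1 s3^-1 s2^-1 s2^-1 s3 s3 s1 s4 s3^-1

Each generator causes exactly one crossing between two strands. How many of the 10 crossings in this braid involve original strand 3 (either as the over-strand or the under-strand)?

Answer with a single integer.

Gen 1: crossing 2x3. Involves strand 3? yes. Count so far: 1
Gen 2: crossing 1x3. Involves strand 3? yes. Count so far: 2
Gen 3: crossing 2x4. Involves strand 3? no. Count so far: 2
Gen 4: crossing 1x4. Involves strand 3? no. Count so far: 2
Gen 5: crossing 4x1. Involves strand 3? no. Count so far: 2
Gen 6: crossing 4x2. Involves strand 3? no. Count so far: 2
Gen 7: crossing 2x4. Involves strand 3? no. Count so far: 2
Gen 8: crossing 3x1. Involves strand 3? yes. Count so far: 3
Gen 9: crossing 2x5. Involves strand 3? no. Count so far: 3
Gen 10: crossing 4x5. Involves strand 3? no. Count so far: 3

Answer: 3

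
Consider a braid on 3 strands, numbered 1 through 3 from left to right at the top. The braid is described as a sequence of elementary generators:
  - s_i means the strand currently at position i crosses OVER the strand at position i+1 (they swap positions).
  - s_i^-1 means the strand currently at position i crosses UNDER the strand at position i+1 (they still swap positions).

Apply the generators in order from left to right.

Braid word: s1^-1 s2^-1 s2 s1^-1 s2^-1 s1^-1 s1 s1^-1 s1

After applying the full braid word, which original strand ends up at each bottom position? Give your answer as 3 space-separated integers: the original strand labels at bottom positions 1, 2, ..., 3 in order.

Gen 1 (s1^-1): strand 1 crosses under strand 2. Perm now: [2 1 3]
Gen 2 (s2^-1): strand 1 crosses under strand 3. Perm now: [2 3 1]
Gen 3 (s2): strand 3 crosses over strand 1. Perm now: [2 1 3]
Gen 4 (s1^-1): strand 2 crosses under strand 1. Perm now: [1 2 3]
Gen 5 (s2^-1): strand 2 crosses under strand 3. Perm now: [1 3 2]
Gen 6 (s1^-1): strand 1 crosses under strand 3. Perm now: [3 1 2]
Gen 7 (s1): strand 3 crosses over strand 1. Perm now: [1 3 2]
Gen 8 (s1^-1): strand 1 crosses under strand 3. Perm now: [3 1 2]
Gen 9 (s1): strand 3 crosses over strand 1. Perm now: [1 3 2]

Answer: 1 3 2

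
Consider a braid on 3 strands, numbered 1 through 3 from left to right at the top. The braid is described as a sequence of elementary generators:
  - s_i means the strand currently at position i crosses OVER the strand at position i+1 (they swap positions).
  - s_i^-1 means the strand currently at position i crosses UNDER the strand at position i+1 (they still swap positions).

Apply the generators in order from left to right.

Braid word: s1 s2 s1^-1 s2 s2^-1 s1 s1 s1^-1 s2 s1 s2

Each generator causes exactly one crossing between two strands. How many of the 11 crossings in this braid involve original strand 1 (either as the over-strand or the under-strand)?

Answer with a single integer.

Gen 1: crossing 1x2. Involves strand 1? yes. Count so far: 1
Gen 2: crossing 1x3. Involves strand 1? yes. Count so far: 2
Gen 3: crossing 2x3. Involves strand 1? no. Count so far: 2
Gen 4: crossing 2x1. Involves strand 1? yes. Count so far: 3
Gen 5: crossing 1x2. Involves strand 1? yes. Count so far: 4
Gen 6: crossing 3x2. Involves strand 1? no. Count so far: 4
Gen 7: crossing 2x3. Involves strand 1? no. Count so far: 4
Gen 8: crossing 3x2. Involves strand 1? no. Count so far: 4
Gen 9: crossing 3x1. Involves strand 1? yes. Count so far: 5
Gen 10: crossing 2x1. Involves strand 1? yes. Count so far: 6
Gen 11: crossing 2x3. Involves strand 1? no. Count so far: 6

Answer: 6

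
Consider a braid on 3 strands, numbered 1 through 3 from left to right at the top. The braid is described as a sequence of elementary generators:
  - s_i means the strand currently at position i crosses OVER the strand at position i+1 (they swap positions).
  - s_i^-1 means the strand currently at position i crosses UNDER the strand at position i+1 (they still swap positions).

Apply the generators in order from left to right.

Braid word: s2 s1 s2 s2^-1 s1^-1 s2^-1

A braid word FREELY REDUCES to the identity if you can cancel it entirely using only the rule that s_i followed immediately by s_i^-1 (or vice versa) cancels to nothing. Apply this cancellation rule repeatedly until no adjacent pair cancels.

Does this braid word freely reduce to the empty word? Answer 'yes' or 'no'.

Gen 1 (s2): push. Stack: [s2]
Gen 2 (s1): push. Stack: [s2 s1]
Gen 3 (s2): push. Stack: [s2 s1 s2]
Gen 4 (s2^-1): cancels prior s2. Stack: [s2 s1]
Gen 5 (s1^-1): cancels prior s1. Stack: [s2]
Gen 6 (s2^-1): cancels prior s2. Stack: []
Reduced word: (empty)

Answer: yes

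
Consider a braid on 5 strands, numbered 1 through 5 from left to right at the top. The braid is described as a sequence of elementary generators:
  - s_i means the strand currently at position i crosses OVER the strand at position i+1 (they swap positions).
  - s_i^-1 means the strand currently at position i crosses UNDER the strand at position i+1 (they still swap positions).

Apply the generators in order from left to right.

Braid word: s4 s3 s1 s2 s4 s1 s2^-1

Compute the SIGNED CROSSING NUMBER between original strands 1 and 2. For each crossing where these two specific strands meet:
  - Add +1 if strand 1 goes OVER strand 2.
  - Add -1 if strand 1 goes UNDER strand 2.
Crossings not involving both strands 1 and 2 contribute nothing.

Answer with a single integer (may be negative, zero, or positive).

Gen 1: crossing 4x5. Both 1&2? no. Sum: 0
Gen 2: crossing 3x5. Both 1&2? no. Sum: 0
Gen 3: 1 over 2. Both 1&2? yes. Contrib: +1. Sum: 1
Gen 4: crossing 1x5. Both 1&2? no. Sum: 1
Gen 5: crossing 3x4. Both 1&2? no. Sum: 1
Gen 6: crossing 2x5. Both 1&2? no. Sum: 1
Gen 7: 2 under 1. Both 1&2? yes. Contrib: +1. Sum: 2

Answer: 2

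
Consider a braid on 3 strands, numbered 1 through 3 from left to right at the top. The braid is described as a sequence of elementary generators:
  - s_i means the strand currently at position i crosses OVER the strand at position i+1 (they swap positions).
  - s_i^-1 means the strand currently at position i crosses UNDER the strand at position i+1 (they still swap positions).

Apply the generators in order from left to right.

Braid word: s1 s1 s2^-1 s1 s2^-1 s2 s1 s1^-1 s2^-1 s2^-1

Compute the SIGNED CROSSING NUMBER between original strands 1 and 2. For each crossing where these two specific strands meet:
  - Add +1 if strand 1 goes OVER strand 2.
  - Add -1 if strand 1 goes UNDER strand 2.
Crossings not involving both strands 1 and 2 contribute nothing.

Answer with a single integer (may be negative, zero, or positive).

Gen 1: 1 over 2. Both 1&2? yes. Contrib: +1. Sum: 1
Gen 2: 2 over 1. Both 1&2? yes. Contrib: -1. Sum: 0
Gen 3: crossing 2x3. Both 1&2? no. Sum: 0
Gen 4: crossing 1x3. Both 1&2? no. Sum: 0
Gen 5: 1 under 2. Both 1&2? yes. Contrib: -1. Sum: -1
Gen 6: 2 over 1. Both 1&2? yes. Contrib: -1. Sum: -2
Gen 7: crossing 3x1. Both 1&2? no. Sum: -2
Gen 8: crossing 1x3. Both 1&2? no. Sum: -2
Gen 9: 1 under 2. Both 1&2? yes. Contrib: -1. Sum: -3
Gen 10: 2 under 1. Both 1&2? yes. Contrib: +1. Sum: -2

Answer: -2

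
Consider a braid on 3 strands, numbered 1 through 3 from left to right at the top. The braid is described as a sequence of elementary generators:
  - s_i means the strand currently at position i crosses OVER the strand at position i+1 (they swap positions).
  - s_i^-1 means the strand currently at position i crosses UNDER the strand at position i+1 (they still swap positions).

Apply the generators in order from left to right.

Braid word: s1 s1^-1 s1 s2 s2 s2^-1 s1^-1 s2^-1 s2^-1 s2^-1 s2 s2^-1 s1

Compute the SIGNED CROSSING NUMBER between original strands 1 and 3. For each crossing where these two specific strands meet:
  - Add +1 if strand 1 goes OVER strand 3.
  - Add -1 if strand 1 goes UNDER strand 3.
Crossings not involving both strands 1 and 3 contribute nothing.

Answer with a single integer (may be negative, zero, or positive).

Answer: -2

Derivation:
Gen 1: crossing 1x2. Both 1&3? no. Sum: 0
Gen 2: crossing 2x1. Both 1&3? no. Sum: 0
Gen 3: crossing 1x2. Both 1&3? no. Sum: 0
Gen 4: 1 over 3. Both 1&3? yes. Contrib: +1. Sum: 1
Gen 5: 3 over 1. Both 1&3? yes. Contrib: -1. Sum: 0
Gen 6: 1 under 3. Both 1&3? yes. Contrib: -1. Sum: -1
Gen 7: crossing 2x3. Both 1&3? no. Sum: -1
Gen 8: crossing 2x1. Both 1&3? no. Sum: -1
Gen 9: crossing 1x2. Both 1&3? no. Sum: -1
Gen 10: crossing 2x1. Both 1&3? no. Sum: -1
Gen 11: crossing 1x2. Both 1&3? no. Sum: -1
Gen 12: crossing 2x1. Both 1&3? no. Sum: -1
Gen 13: 3 over 1. Both 1&3? yes. Contrib: -1. Sum: -2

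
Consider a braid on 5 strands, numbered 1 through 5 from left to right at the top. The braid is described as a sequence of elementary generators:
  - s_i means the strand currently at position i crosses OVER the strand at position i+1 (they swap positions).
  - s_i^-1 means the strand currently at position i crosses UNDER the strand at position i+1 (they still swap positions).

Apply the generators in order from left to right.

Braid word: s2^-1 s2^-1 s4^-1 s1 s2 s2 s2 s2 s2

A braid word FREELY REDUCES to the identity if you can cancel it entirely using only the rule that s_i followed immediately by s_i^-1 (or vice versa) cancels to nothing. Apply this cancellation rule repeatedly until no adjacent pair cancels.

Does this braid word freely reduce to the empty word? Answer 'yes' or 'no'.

Gen 1 (s2^-1): push. Stack: [s2^-1]
Gen 2 (s2^-1): push. Stack: [s2^-1 s2^-1]
Gen 3 (s4^-1): push. Stack: [s2^-1 s2^-1 s4^-1]
Gen 4 (s1): push. Stack: [s2^-1 s2^-1 s4^-1 s1]
Gen 5 (s2): push. Stack: [s2^-1 s2^-1 s4^-1 s1 s2]
Gen 6 (s2): push. Stack: [s2^-1 s2^-1 s4^-1 s1 s2 s2]
Gen 7 (s2): push. Stack: [s2^-1 s2^-1 s4^-1 s1 s2 s2 s2]
Gen 8 (s2): push. Stack: [s2^-1 s2^-1 s4^-1 s1 s2 s2 s2 s2]
Gen 9 (s2): push. Stack: [s2^-1 s2^-1 s4^-1 s1 s2 s2 s2 s2 s2]
Reduced word: s2^-1 s2^-1 s4^-1 s1 s2 s2 s2 s2 s2

Answer: no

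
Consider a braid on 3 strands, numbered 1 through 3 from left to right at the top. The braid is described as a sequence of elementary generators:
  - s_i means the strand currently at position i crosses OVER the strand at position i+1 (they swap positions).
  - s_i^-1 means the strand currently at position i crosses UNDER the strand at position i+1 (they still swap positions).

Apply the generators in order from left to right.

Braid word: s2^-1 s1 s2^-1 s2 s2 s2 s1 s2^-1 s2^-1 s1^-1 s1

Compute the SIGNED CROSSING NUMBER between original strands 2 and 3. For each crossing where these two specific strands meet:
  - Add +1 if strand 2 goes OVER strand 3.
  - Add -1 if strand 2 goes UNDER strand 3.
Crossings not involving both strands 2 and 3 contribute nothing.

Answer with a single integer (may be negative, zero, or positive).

Answer: -1

Derivation:
Gen 1: 2 under 3. Both 2&3? yes. Contrib: -1. Sum: -1
Gen 2: crossing 1x3. Both 2&3? no. Sum: -1
Gen 3: crossing 1x2. Both 2&3? no. Sum: -1
Gen 4: crossing 2x1. Both 2&3? no. Sum: -1
Gen 5: crossing 1x2. Both 2&3? no. Sum: -1
Gen 6: crossing 2x1. Both 2&3? no. Sum: -1
Gen 7: crossing 3x1. Both 2&3? no. Sum: -1
Gen 8: 3 under 2. Both 2&3? yes. Contrib: +1. Sum: 0
Gen 9: 2 under 3. Both 2&3? yes. Contrib: -1. Sum: -1
Gen 10: crossing 1x3. Both 2&3? no. Sum: -1
Gen 11: crossing 3x1. Both 2&3? no. Sum: -1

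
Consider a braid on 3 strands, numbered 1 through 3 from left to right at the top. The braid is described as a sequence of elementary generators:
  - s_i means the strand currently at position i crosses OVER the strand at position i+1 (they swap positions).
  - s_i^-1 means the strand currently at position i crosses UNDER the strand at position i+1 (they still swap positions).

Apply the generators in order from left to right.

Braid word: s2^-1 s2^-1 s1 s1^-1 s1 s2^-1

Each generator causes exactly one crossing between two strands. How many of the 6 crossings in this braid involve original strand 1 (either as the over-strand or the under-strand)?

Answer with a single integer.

Answer: 4

Derivation:
Gen 1: crossing 2x3. Involves strand 1? no. Count so far: 0
Gen 2: crossing 3x2. Involves strand 1? no. Count so far: 0
Gen 3: crossing 1x2. Involves strand 1? yes. Count so far: 1
Gen 4: crossing 2x1. Involves strand 1? yes. Count so far: 2
Gen 5: crossing 1x2. Involves strand 1? yes. Count so far: 3
Gen 6: crossing 1x3. Involves strand 1? yes. Count so far: 4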